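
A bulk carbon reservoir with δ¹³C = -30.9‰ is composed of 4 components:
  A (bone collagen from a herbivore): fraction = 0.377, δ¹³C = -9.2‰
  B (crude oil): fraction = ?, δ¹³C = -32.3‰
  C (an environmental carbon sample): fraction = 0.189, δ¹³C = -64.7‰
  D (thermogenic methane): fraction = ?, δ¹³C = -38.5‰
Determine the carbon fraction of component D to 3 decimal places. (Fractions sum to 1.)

Let f_D and f_B be the unknown fractions; fractions sum to 1 so f_D + f_B = 0.434.
Mass balance: Σ fᵢ·δᵢ = δ_bulk ⇒ f_D·(-38.5) + f_B·(-32.3) = -30.9 − (-15.697) = -15.203
Substitute f_B = 0.434 − f_D:
f_D·(-38.5 − -32.3) = -15.203 − 0.434×(-32.3) = -1.185
f_D = -1.185 / -6.2 = 0.1911

0.191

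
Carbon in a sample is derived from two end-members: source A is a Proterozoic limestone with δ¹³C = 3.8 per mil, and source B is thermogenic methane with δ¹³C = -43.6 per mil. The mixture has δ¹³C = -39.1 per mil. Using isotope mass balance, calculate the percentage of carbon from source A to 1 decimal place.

δ_mix = f_A·δ_A + (1 − f_A)·δ_B  ⇒  f_A = (δ_mix − δ_B)/(δ_A − δ_B)
f_A = (-39.1 − (-43.6)) / (3.8 − (-43.6))
f_A = 4.5 / 47.4 = 0.0949

9.5%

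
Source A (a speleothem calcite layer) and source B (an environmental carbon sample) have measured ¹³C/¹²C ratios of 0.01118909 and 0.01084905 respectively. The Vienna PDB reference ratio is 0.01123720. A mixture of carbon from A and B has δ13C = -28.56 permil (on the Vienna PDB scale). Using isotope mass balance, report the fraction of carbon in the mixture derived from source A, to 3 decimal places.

δ_A = (0.01118909/0.01123720 − 1)×1000 = (0.995719 − 1)×1000 = -4.281 permil
δ_B = (0.01084905/0.01123720 − 1)×1000 = (0.965458 − 1)×1000 = -34.542 permil
f_A = (δ_mix − δ_B)/(δ_A − δ_B) = (-28.56 − (-34.542))/(-4.281 − (-34.542))
f_A = 5.982 / 30.260 = 0.1977

0.198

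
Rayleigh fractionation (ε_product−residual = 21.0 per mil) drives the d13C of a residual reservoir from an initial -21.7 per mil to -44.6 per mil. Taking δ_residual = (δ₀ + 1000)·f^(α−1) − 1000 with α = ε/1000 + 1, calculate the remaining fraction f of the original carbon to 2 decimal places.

0.32

α − 1 = ε/1000 = 0.0210
(δ_res + 1000)/(δ₀ + 1000) = (-44.6 + 1000)/(-21.7 + 1000) = 955.4/978.3 = 0.976592
f = 0.976592^(1/0.0210) = exp(ln(0.976592)/0.0210) = exp(-0.02369/0.0210)
f = exp(-1.1279) = 0.3237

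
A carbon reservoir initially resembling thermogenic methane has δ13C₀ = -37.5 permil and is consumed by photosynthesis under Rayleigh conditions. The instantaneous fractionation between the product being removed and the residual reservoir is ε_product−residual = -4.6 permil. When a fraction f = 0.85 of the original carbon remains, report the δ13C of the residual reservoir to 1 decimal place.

Rayleigh residual: δ_res = (δ₀ + 1000)·f^(α−1) − 1000
α = ε/1000 + 1 = 0.99540, so α − 1 = -0.00460
f^(α−1) = 0.85^(-0.00460) = 1.000748
δ_res = (-37.5 + 1000) × 1.000748 − 1000 = 963.220 − 1000 = -36.78 permil

-36.8 permil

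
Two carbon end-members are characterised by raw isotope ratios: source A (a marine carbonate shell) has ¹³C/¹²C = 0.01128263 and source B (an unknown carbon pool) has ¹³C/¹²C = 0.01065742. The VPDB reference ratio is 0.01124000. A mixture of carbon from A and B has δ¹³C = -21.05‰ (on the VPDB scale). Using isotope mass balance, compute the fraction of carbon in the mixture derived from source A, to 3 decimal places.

0.553

δ_A = (0.01128263/0.01124000 − 1)×1000 = (1.003793 − 1)×1000 = 3.793‰
δ_B = (0.01065742/0.01124000 − 1)×1000 = (0.948169 − 1)×1000 = -51.831‰
f_A = (δ_mix − δ_B)/(δ_A − δ_B) = (-21.05 − (-51.831))/(3.793 − (-51.831))
f_A = 30.781 / 55.624 = 0.5534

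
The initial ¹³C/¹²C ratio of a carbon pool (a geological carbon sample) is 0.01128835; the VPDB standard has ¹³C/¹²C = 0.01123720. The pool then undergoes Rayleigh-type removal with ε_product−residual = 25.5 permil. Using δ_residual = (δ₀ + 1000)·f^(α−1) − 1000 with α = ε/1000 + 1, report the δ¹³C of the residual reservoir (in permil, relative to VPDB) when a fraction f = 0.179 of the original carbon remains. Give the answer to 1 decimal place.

-38.6 permil

δ₀ = (0.01128835/0.01123720 − 1)×1000 = (1.004552 − 1)×1000 = 4.552 permil
α − 1 = ε/1000 = 0.0255
f^(α−1) = 0.179^(0.0255) = 0.957079
δ_res = (4.552 + 1000) × 0.957079 − 1000 = 961.435 − 1000 = -38.56 permil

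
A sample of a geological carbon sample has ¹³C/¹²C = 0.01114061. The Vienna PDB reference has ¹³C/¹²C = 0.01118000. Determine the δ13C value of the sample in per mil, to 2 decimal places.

-3.52 per mil

δ13C = (R_sample / R_standard − 1) × 1000
R_sample / R_standard = 0.01114061 / 0.01118000 = 0.996477
δ13C = (0.996477 − 1) × 1000 = -3.523 per mil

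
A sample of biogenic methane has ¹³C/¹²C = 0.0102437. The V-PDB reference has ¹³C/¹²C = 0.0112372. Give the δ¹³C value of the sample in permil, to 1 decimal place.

-88.4 permil

δ¹³C = (R_sample / R_standard − 1) × 1000
R_sample / R_standard = 0.0102437 / 0.0112372 = 0.911588
δ¹³C = (0.911588 − 1) × 1000 = -88.41 permil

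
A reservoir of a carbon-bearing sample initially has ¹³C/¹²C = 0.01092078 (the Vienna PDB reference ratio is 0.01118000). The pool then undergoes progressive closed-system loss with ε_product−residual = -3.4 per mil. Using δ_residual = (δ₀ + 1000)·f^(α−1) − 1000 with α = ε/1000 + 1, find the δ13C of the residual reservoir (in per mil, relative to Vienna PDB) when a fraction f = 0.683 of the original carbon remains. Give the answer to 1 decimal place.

-21.9 per mil

δ₀ = (0.01092078/0.01118000 − 1)×1000 = (0.976814 − 1)×1000 = -23.186 per mil
α − 1 = ε/1000 = -0.0034
f^(α−1) = 0.683^(-0.0034) = 1.001297
δ_res = (-23.186 + 1000) × 1.001297 − 1000 = 978.081 − 1000 = -21.92 per mil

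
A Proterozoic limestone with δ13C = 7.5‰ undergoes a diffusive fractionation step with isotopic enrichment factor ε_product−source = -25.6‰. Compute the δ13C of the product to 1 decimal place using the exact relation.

To first order, δ_product ≈ δ_source + ε = -18.1‰.
Exactly, δ_product = (δ_source + 1000)·(ε/1000 + 1) − 1000.
δ_product = (7.5 + 1000) × (-25.6/1000 + 1) − 1000
δ_product = -18.29‰

-18.3‰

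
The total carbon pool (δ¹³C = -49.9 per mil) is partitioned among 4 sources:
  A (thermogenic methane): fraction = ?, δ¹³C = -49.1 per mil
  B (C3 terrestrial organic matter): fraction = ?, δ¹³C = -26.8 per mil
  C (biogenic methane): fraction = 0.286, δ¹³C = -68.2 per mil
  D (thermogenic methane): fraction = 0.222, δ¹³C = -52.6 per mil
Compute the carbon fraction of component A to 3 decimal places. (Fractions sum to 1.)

0.248

Let f_A and f_B be the unknown fractions; fractions sum to 1 so f_A + f_B = 0.492.
Mass balance: Σ fᵢ·δᵢ = δ_bulk ⇒ f_A·(-49.1) + f_B·(-26.8) = -49.9 − (-31.182) = -18.718
Substitute f_B = 0.492 − f_A:
f_A·(-49.1 − -26.8) = -18.718 − 0.492×(-26.8) = -5.532
f_A = -5.532 / -22.3 = 0.2481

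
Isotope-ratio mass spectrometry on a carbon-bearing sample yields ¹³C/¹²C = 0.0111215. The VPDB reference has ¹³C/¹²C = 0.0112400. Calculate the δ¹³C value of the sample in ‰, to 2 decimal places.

δ¹³C = (R_sample / R_standard − 1) × 1000
R_sample / R_standard = 0.0111215 / 0.0112400 = 0.989457
δ¹³C = (0.989457 − 1) × 1000 = -10.543‰

-10.54‰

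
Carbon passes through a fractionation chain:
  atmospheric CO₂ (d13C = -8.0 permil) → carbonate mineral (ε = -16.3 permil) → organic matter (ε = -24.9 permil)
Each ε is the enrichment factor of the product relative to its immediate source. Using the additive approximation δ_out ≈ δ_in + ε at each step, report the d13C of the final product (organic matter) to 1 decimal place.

step 1: δ ≈ -8.0 + (-16.3) = -24.3 permil
step 2: δ ≈ -24.3 + (-24.9) = -49.2 permil

-49.2 permil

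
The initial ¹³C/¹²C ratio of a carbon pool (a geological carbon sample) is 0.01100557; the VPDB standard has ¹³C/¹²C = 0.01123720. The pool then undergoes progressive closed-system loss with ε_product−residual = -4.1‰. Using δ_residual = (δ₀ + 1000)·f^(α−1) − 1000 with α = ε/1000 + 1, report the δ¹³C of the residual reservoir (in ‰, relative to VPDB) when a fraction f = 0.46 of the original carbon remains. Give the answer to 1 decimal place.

δ₀ = (0.01100557/0.01123720 − 1)×1000 = (0.979387 − 1)×1000 = -20.613‰
α − 1 = ε/1000 = -0.0041
f^(α−1) = 0.46^(-0.0041) = 1.003189
δ_res = (-20.613 + 1000) × 1.003189 − 1000 = 982.510 − 1000 = -17.49‰

-17.5‰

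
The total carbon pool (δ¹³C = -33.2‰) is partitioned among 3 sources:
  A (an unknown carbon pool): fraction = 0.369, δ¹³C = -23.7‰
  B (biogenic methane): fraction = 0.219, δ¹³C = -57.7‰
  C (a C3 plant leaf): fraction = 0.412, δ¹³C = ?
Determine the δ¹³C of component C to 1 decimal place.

Isotope mass balance: δ_bulk = Σ fᵢ·δᵢ.
-33.2 = 0.369×(-23.7) + 0.219×(-57.7) + 0.412×δ_C
0.412·δ_C = -33.2 − (-21.382) = -11.818
δ_C = -11.818 / 0.412 = -28.69‰

-28.7‰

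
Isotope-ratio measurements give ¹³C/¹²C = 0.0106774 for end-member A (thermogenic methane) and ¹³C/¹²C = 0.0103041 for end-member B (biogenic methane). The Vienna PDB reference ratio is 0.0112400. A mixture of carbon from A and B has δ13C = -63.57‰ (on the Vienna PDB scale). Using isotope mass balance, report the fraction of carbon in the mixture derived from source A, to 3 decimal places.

0.593

δ_A = (0.0106774/0.0112400 − 1)×1000 = (0.949947 − 1)×1000 = -50.053‰
δ_B = (0.0103041/0.0112400 − 1)×1000 = (0.916735 − 1)×1000 = -83.265‰
f_A = (δ_mix − δ_B)/(δ_A − δ_B) = (-63.57 − (-83.265))/(-50.053 − (-83.265))
f_A = 19.695 / 33.212 = 0.5930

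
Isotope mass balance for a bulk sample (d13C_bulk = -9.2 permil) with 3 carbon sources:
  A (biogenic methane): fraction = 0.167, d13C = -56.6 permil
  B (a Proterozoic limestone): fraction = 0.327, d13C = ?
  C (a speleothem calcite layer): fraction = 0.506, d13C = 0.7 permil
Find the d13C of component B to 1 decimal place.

-0.3 permil

Isotope mass balance: δ_bulk = Σ fᵢ·δᵢ.
-9.2 = 0.167×(-56.6) + 0.327×δ_B + 0.506×(0.7)
0.327·δ_B = -9.2 − (-9.098) = -0.102
δ_B = -0.102 / 0.327 = -0.31 permil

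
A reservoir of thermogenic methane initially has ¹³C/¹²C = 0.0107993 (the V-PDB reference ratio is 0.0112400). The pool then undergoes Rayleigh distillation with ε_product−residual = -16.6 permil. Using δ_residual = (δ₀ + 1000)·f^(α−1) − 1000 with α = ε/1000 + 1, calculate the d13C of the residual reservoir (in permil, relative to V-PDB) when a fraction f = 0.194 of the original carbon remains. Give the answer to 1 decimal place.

δ₀ = (0.0107993/0.0112400 − 1)×1000 = (0.960792 − 1)×1000 = -39.208 permil
α − 1 = ε/1000 = -0.0166
f^(α−1) = 0.194^(-0.0166) = 1.027596
δ_res = (-39.208 + 1000) × 1.027596 − 1000 = 987.306 − 1000 = -12.69 permil

-12.7 permil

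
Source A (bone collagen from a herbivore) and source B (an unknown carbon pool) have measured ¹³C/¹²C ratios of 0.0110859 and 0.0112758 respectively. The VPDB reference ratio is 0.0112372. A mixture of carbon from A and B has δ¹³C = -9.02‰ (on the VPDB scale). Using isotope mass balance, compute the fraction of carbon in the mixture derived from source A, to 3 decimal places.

δ_A = (0.0110859/0.0112372 − 1)×1000 = (0.986536 − 1)×1000 = -13.464‰
δ_B = (0.0112758/0.0112372 − 1)×1000 = (1.003435 − 1)×1000 = 3.435‰
f_A = (δ_mix − δ_B)/(δ_A − δ_B) = (-9.02 − (3.435))/(-13.464 − (3.435))
f_A = -12.455 / -16.899 = 0.7370

0.737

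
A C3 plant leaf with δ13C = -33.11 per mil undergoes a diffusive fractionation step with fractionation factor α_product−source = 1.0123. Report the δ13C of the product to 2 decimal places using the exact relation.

δ_product = (δ_source + 1000)·α − 1000
δ_product = (-33.11 + 1000) × 1.0123 − 1000
δ_product = 978.783 − 1000 = -21.217 per mil

-21.22 per mil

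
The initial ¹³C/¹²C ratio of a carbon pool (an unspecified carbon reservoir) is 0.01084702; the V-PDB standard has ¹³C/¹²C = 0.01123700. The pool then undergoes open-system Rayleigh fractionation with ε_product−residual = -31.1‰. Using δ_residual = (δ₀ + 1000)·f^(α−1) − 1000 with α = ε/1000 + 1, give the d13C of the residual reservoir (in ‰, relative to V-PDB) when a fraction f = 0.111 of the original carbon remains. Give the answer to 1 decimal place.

33.6‰

δ₀ = (0.01084702/0.01123700 − 1)×1000 = (0.965295 − 1)×1000 = -34.705‰
α − 1 = ε/1000 = -0.0311
f^(α−1) = 0.111^(-0.0311) = 1.070756
δ_res = (-34.705 + 1000) × 1.070756 − 1000 = 1033.595 − 1000 = 33.60‰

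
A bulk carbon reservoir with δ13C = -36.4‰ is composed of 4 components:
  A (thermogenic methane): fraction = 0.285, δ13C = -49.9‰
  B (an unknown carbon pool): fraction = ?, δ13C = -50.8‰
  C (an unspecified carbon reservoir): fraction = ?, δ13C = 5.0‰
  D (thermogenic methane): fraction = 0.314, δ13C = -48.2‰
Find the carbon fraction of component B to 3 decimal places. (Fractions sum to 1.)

0.162

Let f_B and f_C be the unknown fractions; fractions sum to 1 so f_B + f_C = 0.401.
Mass balance: Σ fᵢ·δᵢ = δ_bulk ⇒ f_B·(-50.8) + f_C·(5.0) = -36.4 − (-29.356) = -7.044
Substitute f_C = 0.401 − f_B:
f_B·(-50.8 − 5.0) = -7.044 − 0.401×(5.0) = -9.049
f_B = -9.049 / -55.8 = 0.1622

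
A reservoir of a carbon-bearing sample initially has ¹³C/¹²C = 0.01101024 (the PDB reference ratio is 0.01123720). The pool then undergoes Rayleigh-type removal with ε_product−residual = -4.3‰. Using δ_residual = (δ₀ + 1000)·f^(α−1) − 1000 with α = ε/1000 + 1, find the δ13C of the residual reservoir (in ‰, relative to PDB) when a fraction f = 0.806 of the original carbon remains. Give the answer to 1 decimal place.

-19.3‰

δ₀ = (0.01101024/0.01123720 − 1)×1000 = (0.979803 − 1)×1000 = -20.197‰
α − 1 = ε/1000 = -0.0043
f^(α−1) = 0.806^(-0.0043) = 1.000928
δ_res = (-20.197 + 1000) × 1.000928 − 1000 = 980.712 − 1000 = -19.29‰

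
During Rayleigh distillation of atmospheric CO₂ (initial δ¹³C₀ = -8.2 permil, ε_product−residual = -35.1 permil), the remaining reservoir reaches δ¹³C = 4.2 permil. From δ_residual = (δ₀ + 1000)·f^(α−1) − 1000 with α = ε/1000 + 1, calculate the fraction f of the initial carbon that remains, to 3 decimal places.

α − 1 = ε/1000 = -0.0351
(δ_res + 1000)/(δ₀ + 1000) = (4.2 + 1000)/(-8.2 + 1000) = 1004.2/991.8 = 1.012503
f = 1.012503^(1/-0.0351) = exp(ln(1.012503)/-0.0351) = exp(0.01243/-0.0351)
f = exp(-0.3540) = 0.7019

0.702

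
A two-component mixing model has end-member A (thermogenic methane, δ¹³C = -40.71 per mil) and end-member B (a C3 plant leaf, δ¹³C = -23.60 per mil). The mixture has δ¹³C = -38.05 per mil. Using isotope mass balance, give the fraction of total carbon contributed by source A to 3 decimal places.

δ_mix = f_A·δ_A + (1 − f_A)·δ_B  ⇒  f_A = (δ_mix − δ_B)/(δ_A − δ_B)
f_A = (-38.05 − (-23.60)) / (-40.71 − (-23.60))
f_A = -14.45 / -17.11 = 0.8445

0.845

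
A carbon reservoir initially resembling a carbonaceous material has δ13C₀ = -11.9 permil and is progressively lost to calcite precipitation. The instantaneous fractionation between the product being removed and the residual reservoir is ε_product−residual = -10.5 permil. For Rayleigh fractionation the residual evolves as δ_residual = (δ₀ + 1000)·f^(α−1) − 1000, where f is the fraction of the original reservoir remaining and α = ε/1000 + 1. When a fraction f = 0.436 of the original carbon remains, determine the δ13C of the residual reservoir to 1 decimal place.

Rayleigh residual: δ_res = (δ₀ + 1000)·f^(α−1) − 1000
α = ε/1000 + 1 = 0.98950, so α − 1 = -0.01050
f^(α−1) = 0.436^(-0.01050) = 1.008754
δ_res = (-11.9 + 1000) × 1.008754 − 1000 = 996.750 − 1000 = -3.25 permil

-3.2 permil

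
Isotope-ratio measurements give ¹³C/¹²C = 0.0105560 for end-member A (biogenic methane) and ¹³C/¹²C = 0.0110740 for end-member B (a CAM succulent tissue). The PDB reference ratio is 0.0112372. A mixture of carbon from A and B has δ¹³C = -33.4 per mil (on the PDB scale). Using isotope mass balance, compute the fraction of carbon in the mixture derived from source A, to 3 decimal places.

0.410

δ_A = (0.0105560/0.0112372 − 1)×1000 = (0.939380 − 1)×1000 = -60.620 per mil
δ_B = (0.0110740/0.0112372 − 1)×1000 = (0.985477 − 1)×1000 = -14.523 per mil
f_A = (δ_mix − δ_B)/(δ_A − δ_B) = (-33.4 − (-14.523))/(-60.620 − (-14.523))
f_A = -18.877 / -46.097 = 0.4095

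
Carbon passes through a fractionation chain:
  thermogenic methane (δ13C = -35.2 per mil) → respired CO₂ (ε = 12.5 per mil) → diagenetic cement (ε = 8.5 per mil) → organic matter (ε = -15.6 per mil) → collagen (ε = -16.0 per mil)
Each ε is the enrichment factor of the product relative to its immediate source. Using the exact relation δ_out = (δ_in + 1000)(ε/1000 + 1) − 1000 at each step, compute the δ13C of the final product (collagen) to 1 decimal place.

-45.7 per mil

step 1: δ = (-35.20 + 1000)·(12.5/1000 + 1) − 1000 = -23.14 per mil
step 2: δ = (-23.14 + 1000)·(8.5/1000 + 1) − 1000 = -14.84 per mil
step 3: δ = (-14.84 + 1000)·(-15.6/1000 + 1) − 1000 = -30.21 per mil
step 4: δ = (-30.21 + 1000)·(-16.0/1000 + 1) − 1000 = -45.72 per mil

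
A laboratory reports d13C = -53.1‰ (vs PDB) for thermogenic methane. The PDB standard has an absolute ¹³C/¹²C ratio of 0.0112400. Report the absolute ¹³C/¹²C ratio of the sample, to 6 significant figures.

R_sample = R_standard × (d13C/1000 + 1)
R_sample = 0.0112400 × (-53.1/1000 + 1) = 0.0112400 × 0.946900
R_sample = 0.0106432

0.0106432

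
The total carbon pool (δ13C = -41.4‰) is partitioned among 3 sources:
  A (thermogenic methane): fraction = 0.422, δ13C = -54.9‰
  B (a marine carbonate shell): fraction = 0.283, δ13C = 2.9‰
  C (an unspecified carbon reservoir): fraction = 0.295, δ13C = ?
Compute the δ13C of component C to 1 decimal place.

-64.6‰

Isotope mass balance: δ_bulk = Σ fᵢ·δᵢ.
-41.4 = 0.422×(-54.9) + 0.283×(2.9) + 0.295×δ_C
0.295·δ_C = -41.4 − (-22.347) = -19.053
δ_C = -19.053 / 0.295 = -64.59‰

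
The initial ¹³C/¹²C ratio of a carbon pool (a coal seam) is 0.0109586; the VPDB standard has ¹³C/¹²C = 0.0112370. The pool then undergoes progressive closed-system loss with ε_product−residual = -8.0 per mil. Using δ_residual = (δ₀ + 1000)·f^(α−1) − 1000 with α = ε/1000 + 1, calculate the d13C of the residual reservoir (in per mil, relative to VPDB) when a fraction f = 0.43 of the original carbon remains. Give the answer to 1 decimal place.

-18.2 per mil

δ₀ = (0.0109586/0.0112370 − 1)×1000 = (0.975225 − 1)×1000 = -24.775 per mil
α − 1 = ε/1000 = -0.0080
f^(α−1) = 0.43^(-0.0080) = 1.006775
δ_res = (-24.775 + 1000) × 1.006775 − 1000 = 981.831 − 1000 = -18.17 per mil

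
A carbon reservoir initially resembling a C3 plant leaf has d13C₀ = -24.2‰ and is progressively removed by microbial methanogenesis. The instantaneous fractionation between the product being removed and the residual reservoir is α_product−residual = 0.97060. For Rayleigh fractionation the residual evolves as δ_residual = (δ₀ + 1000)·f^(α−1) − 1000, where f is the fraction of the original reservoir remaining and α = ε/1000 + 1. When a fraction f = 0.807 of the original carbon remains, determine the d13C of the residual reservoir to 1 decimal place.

Rayleigh residual: δ_res = (δ₀ + 1000)·f^(α−1) − 1000
α − 1 = -0.02940
f^(α−1) = 0.807^(-0.02940) = 1.006324
δ_res = (-24.2 + 1000) × 1.006324 − 1000 = 981.971 − 1000 = -18.03‰

-18.0‰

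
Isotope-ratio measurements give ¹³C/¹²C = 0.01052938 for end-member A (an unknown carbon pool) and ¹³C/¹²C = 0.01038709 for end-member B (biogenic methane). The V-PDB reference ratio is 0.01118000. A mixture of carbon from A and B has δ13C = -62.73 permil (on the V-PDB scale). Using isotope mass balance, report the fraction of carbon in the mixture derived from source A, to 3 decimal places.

δ_A = (0.01052938/0.01118000 − 1)×1000 = (0.941805 − 1)×1000 = -58.195 permil
δ_B = (0.01038709/0.01118000 − 1)×1000 = (0.929078 − 1)×1000 = -70.922 permil
f_A = (δ_mix − δ_B)/(δ_A − δ_B) = (-62.73 − (-70.922))/(-58.195 − (-70.922))
f_A = 8.192 / 12.727 = 0.6437

0.644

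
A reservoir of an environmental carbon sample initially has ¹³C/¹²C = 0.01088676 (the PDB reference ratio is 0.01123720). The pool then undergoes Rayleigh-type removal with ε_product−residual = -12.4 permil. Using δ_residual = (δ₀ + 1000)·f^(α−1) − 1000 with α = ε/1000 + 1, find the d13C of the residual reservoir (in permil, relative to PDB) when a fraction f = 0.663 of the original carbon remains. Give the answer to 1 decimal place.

δ₀ = (0.01088676/0.01123720 − 1)×1000 = (0.968814 − 1)×1000 = -31.186 permil
α − 1 = ε/1000 = -0.0124
f^(α−1) = 0.663^(-0.0124) = 1.005109
δ_res = (-31.186 + 1000) × 1.005109 − 1000 = 973.764 − 1000 = -26.24 permil

-26.2 permil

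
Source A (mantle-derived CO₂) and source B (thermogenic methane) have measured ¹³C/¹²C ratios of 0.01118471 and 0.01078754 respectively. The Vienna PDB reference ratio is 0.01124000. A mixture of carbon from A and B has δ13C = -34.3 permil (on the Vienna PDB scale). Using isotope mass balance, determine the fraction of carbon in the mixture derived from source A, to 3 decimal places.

δ_A = (0.01118471/0.01124000 − 1)×1000 = (0.995081 − 1)×1000 = -4.919 permil
δ_B = (0.01078754/0.01124000 − 1)×1000 = (0.959746 − 1)×1000 = -40.254 permil
f_A = (δ_mix − δ_B)/(δ_A − δ_B) = (-34.3 − (-40.254))/(-4.919 − (-40.254))
f_A = 5.954 / 35.335 = 0.1685

0.169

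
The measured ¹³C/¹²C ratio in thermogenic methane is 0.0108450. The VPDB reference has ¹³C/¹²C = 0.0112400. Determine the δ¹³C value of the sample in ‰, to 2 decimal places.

δ¹³C = (R_sample / R_standard − 1) × 1000
R_sample / R_standard = 0.0108450 / 0.0112400 = 0.964858
δ¹³C = (0.964858 − 1) × 1000 = -35.142‰

-35.14‰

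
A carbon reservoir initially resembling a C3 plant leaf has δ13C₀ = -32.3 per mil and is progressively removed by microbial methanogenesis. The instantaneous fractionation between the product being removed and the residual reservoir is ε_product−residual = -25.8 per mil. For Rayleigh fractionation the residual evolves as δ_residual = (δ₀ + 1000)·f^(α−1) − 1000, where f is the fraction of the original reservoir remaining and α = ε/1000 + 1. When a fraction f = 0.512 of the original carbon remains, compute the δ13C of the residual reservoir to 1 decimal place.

Rayleigh residual: δ_res = (δ₀ + 1000)·f^(α−1) − 1000
α = ε/1000 + 1 = 0.97420, so α − 1 = -0.02580
f^(α−1) = 0.512^(-0.02580) = 1.017421
δ_res = (-32.3 + 1000) × 1.017421 − 1000 = 984.559 − 1000 = -15.44 per mil

-15.4 per mil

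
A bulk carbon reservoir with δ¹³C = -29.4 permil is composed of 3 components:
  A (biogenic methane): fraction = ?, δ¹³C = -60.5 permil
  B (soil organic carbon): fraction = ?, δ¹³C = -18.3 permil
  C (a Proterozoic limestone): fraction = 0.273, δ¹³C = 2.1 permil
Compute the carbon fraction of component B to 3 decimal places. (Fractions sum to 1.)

0.332

Let f_B and f_A be the unknown fractions; fractions sum to 1 so f_B + f_A = 0.727.
Mass balance: Σ fᵢ·δᵢ = δ_bulk ⇒ f_B·(-18.3) + f_A·(-60.5) = -29.4 − (0.573) = -29.973
Substitute f_A = 0.727 − f_B:
f_B·(-18.3 − -60.5) = -29.973 − 0.727×(-60.5) = 14.010
f_B = 14.010 / 42.2 = 0.3320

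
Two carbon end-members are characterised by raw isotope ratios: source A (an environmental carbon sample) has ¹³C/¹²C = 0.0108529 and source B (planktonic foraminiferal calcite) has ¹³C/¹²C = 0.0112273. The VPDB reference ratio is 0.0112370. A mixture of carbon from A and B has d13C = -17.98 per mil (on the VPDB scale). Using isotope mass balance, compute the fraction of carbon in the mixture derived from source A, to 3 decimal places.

δ_A = (0.0108529/0.0112370 − 1)×1000 = (0.965818 − 1)×1000 = -34.182 per mil
δ_B = (0.0112273/0.0112370 − 1)×1000 = (0.999137 − 1)×1000 = -0.863 per mil
f_A = (δ_mix − δ_B)/(δ_A − δ_B) = (-17.98 − (-0.863))/(-34.182 − (-0.863))
f_A = -17.117 / -33.319 = 0.5137

0.514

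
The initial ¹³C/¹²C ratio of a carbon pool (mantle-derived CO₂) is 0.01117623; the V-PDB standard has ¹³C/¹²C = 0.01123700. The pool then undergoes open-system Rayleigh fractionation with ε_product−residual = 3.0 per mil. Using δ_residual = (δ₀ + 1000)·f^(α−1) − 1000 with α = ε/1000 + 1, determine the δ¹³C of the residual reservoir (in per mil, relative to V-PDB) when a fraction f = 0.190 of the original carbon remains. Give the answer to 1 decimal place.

-10.4 per mil

δ₀ = (0.01117623/0.01123700 − 1)×1000 = (0.994592 − 1)×1000 = -5.408 per mil
α − 1 = ε/1000 = 0.0030
f^(α−1) = 0.190^(0.0030) = 0.995030
δ_res = (-5.408 + 1000) × 0.995030 − 1000 = 989.649 − 1000 = -10.35 per mil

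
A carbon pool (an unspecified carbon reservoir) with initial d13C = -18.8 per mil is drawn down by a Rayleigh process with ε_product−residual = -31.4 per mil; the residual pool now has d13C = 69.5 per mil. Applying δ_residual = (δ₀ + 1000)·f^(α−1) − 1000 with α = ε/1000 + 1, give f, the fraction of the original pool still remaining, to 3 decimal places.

0.064

α − 1 = ε/1000 = -0.0314
(δ_res + 1000)/(δ₀ + 1000) = (69.5 + 1000)/(-18.8 + 1000) = 1069.5/981.2 = 1.089992
f = 1.089992^(1/-0.0314) = exp(ln(1.089992)/-0.0314) = exp(0.08617/-0.0314)
f = exp(-2.7443) = 0.0643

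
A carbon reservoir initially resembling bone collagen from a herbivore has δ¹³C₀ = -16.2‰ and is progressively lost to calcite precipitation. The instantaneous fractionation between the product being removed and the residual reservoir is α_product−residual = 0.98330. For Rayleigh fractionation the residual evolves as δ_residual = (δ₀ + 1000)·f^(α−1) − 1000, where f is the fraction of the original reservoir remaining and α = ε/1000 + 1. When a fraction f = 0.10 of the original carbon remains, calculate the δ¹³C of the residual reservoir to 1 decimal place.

22.4‰

Rayleigh residual: δ_res = (δ₀ + 1000)·f^(α−1) − 1000
α − 1 = -0.01670
f^(α−1) = 0.10^(-0.01670) = 1.039202
δ_res = (-16.2 + 1000) × 1.039202 − 1000 = 1022.367 − 1000 = 22.37‰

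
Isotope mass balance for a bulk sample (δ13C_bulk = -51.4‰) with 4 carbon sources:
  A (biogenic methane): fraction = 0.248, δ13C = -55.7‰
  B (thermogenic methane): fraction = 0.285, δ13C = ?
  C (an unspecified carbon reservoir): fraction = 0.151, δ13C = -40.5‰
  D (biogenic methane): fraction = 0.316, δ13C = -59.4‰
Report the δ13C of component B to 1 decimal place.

-44.6‰

Isotope mass balance: δ_bulk = Σ fᵢ·δᵢ.
-51.4 = 0.248×(-55.7) + 0.285×δ_B + 0.151×(-40.5) + 0.316×(-59.4)
0.285·δ_B = -51.4 − (-38.700) = -12.700
δ_B = -12.700 / 0.285 = -44.56‰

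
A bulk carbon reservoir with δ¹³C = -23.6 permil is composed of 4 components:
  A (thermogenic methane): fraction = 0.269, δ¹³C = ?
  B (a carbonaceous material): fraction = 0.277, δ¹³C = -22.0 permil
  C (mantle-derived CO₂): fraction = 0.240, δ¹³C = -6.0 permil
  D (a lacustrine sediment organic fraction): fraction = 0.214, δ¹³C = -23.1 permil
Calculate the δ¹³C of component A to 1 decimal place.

-41.3 permil

Isotope mass balance: δ_bulk = Σ fᵢ·δᵢ.
-23.6 = 0.269×δ_A + 0.277×(-22.0) + 0.240×(-6.0) + 0.214×(-23.1)
0.269·δ_A = -23.6 − (-12.477) = -11.123
δ_A = -11.123 / 0.269 = -41.35 permil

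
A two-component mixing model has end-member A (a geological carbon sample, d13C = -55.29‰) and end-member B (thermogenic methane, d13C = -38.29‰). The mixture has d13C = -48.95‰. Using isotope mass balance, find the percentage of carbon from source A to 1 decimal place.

δ_mix = f_A·δ_A + (1 − f_A)·δ_B  ⇒  f_A = (δ_mix − δ_B)/(δ_A − δ_B)
f_A = (-48.95 − (-38.29)) / (-55.29 − (-38.29))
f_A = -10.66 / -17.00 = 0.6271

62.7%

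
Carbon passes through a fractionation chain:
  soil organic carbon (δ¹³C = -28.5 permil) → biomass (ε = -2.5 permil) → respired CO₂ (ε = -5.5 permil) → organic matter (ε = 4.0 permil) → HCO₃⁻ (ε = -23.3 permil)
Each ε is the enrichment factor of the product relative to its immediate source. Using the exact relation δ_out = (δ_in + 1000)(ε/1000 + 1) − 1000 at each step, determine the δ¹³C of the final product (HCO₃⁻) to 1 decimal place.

-54.9 permil

step 1: δ = (-28.50 + 1000)·(-2.5/1000 + 1) − 1000 = -30.93 permil
step 2: δ = (-30.93 + 1000)·(-5.5/1000 + 1) − 1000 = -36.26 permil
step 3: δ = (-36.26 + 1000)·(4.0/1000 + 1) − 1000 = -32.40 permil
step 4: δ = (-32.40 + 1000)·(-23.3/1000 + 1) − 1000 = -54.95 permil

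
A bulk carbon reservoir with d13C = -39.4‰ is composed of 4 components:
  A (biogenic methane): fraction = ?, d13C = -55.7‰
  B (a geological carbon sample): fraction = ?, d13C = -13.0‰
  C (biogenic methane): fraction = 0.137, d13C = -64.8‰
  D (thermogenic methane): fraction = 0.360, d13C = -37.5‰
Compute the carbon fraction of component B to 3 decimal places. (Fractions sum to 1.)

Let f_B and f_A be the unknown fractions; fractions sum to 1 so f_B + f_A = 0.503.
Mass balance: Σ fᵢ·δᵢ = δ_bulk ⇒ f_B·(-13.0) + f_A·(-55.7) = -39.4 − (-22.378) = -17.022
Substitute f_A = 0.503 − f_B:
f_B·(-13.0 − -55.7) = -17.022 − 0.503×(-55.7) = 10.995
f_B = 10.995 / 42.7 = 0.2575

0.257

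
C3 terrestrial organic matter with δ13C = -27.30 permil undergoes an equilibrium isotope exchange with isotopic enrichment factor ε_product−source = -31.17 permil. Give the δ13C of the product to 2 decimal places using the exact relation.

-57.62 permil

To first order, δ_product ≈ δ_source + ε = -58.47 permil.
Exactly, δ_product = (δ_source + 1000)·(ε/1000 + 1) − 1000.
δ_product = (-27.30 + 1000) × (-31.17/1000 + 1) − 1000
δ_product = -57.619 permil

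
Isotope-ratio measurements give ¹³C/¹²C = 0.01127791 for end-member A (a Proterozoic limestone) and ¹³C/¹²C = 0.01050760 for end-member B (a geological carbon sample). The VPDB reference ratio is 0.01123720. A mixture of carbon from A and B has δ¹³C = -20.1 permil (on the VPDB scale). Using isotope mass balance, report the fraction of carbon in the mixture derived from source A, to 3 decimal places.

δ_A = (0.01127791/0.01123720 − 1)×1000 = (1.003623 − 1)×1000 = 3.623 permil
δ_B = (0.01050760/0.01123720 − 1)×1000 = (0.935073 − 1)×1000 = -64.927 permil
f_A = (δ_mix − δ_B)/(δ_A − δ_B) = (-20.1 − (-64.927))/(3.623 − (-64.927))
f_A = 44.827 / 68.550 = 0.6539

0.654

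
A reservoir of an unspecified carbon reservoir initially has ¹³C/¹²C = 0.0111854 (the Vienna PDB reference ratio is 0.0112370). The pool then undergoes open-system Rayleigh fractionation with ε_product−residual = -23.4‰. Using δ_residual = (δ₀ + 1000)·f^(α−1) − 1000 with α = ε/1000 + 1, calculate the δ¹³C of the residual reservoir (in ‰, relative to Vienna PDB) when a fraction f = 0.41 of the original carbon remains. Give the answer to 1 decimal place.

16.4‰

δ₀ = (0.0111854/0.0112370 − 1)×1000 = (0.995408 − 1)×1000 = -4.592‰
α − 1 = ε/1000 = -0.0234
f^(α−1) = 0.41^(-0.0234) = 1.021083
δ_res = (-4.592 + 1000) × 1.021083 − 1000 = 1016.394 − 1000 = 16.39‰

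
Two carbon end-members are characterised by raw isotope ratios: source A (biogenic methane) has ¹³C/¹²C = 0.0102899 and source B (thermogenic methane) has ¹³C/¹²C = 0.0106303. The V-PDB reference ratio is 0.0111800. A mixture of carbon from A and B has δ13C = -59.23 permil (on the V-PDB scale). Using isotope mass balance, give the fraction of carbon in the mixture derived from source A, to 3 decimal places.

δ_A = (0.0102899/0.0111800 − 1)×1000 = (0.920385 − 1)×1000 = -79.615 permil
δ_B = (0.0106303/0.0111800 − 1)×1000 = (0.950832 − 1)×1000 = -49.168 permil
f_A = (δ_mix − δ_B)/(δ_A − δ_B) = (-59.23 − (-49.168))/(-79.615 − (-49.168))
f_A = -10.062 / -30.447 = 0.3305

0.330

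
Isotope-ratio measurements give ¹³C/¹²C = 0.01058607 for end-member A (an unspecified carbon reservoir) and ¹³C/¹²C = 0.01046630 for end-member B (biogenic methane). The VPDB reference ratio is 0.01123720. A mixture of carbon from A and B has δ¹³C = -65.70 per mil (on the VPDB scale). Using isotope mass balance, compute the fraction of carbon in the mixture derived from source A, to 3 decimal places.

δ_A = (0.01058607/0.01123720 − 1)×1000 = (0.942056 − 1)×1000 = -57.944 per mil
δ_B = (0.01046630/0.01123720 − 1)×1000 = (0.931398 − 1)×1000 = -68.602 per mil
f_A = (δ_mix − δ_B)/(δ_A − δ_B) = (-65.70 − (-68.602))/(-57.944 − (-68.602))
f_A = 2.902 / 10.658 = 0.2723

0.272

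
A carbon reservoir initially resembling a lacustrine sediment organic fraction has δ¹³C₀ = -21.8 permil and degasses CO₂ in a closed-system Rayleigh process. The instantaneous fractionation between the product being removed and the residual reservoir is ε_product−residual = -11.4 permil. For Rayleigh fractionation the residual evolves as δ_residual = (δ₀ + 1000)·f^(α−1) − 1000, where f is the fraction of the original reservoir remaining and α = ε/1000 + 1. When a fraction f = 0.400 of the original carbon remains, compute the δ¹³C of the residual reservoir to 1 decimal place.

-11.5 permil

Rayleigh residual: δ_res = (δ₀ + 1000)·f^(α−1) − 1000
α = ε/1000 + 1 = 0.98860, so α − 1 = -0.01140
f^(α−1) = 0.400^(-0.01140) = 1.010500
δ_res = (-21.8 + 1000) × 1.010500 − 1000 = 988.472 − 1000 = -11.53 permil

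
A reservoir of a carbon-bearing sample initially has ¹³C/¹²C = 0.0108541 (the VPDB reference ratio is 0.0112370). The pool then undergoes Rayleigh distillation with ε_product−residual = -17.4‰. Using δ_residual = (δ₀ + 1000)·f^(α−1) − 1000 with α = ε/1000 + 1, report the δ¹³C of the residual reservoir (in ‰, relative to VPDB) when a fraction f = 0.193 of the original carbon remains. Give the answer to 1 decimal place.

-6.0‰

δ₀ = (0.0108541/0.0112370 − 1)×1000 = (0.965925 − 1)×1000 = -34.075‰
α − 1 = ε/1000 = -0.0174
f^(α−1) = 0.193^(-0.0174) = 1.029038
δ_res = (-34.075 + 1000) × 1.029038 − 1000 = 993.973 − 1000 = -6.03‰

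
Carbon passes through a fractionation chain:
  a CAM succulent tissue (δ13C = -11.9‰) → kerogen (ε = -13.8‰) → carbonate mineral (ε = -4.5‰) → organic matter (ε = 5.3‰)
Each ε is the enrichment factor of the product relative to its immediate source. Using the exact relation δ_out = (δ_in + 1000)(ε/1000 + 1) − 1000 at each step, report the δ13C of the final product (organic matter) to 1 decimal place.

-24.8‰

step 1: δ = (-11.90 + 1000)·(-13.8/1000 + 1) − 1000 = -25.54‰
step 2: δ = (-25.54 + 1000)·(-4.5/1000 + 1) − 1000 = -29.92‰
step 3: δ = (-29.92 + 1000)·(5.3/1000 + 1) − 1000 = -24.78‰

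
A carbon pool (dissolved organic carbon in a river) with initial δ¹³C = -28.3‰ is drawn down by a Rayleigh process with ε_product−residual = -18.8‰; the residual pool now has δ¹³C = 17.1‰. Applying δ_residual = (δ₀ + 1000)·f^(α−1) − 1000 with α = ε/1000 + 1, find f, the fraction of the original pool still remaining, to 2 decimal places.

α − 1 = ε/1000 = -0.0188
(δ_res + 1000)/(δ₀ + 1000) = (17.1 + 1000)/(-28.3 + 1000) = 1017.1/971.7 = 1.046722
f = 1.046722^(1/-0.0188) = exp(ln(1.046722)/-0.0188) = exp(0.04566/-0.0188)
f = exp(-2.4289) = 0.0881

0.09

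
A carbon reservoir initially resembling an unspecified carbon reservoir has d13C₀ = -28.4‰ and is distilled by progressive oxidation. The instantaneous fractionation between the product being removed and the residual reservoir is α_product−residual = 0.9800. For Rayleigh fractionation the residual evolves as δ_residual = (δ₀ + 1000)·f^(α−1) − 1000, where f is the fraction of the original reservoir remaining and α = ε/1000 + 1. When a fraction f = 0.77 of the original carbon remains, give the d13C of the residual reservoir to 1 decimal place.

Rayleigh residual: δ_res = (δ₀ + 1000)·f^(α−1) − 1000
α − 1 = -0.02000
f^(α−1) = 0.77^(-0.02000) = 1.005241
δ_res = (-28.4 + 1000) × 1.005241 − 1000 = 976.692 − 1000 = -23.31‰

-23.3‰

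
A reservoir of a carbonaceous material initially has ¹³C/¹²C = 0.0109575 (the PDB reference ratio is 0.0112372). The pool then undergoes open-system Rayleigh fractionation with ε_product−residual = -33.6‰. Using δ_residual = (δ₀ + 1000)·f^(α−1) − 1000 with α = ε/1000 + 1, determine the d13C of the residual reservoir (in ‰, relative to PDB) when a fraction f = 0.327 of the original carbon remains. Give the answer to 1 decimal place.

12.4‰

δ₀ = (0.0109575/0.0112372 − 1)×1000 = (0.975109 − 1)×1000 = -24.891‰
α − 1 = ε/1000 = -0.0336
f^(α−1) = 0.327^(-0.0336) = 1.038272
δ_res = (-24.891 + 1000) × 1.038272 − 1000 = 1012.429 − 1000 = 12.43‰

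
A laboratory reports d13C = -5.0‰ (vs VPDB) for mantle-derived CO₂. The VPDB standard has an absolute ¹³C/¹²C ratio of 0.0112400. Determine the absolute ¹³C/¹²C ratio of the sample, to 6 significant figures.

R_sample = R_standard × (d13C/1000 + 1)
R_sample = 0.0112400 × (-5.0/1000 + 1) = 0.0112400 × 0.995000
R_sample = 0.0111838

0.0111838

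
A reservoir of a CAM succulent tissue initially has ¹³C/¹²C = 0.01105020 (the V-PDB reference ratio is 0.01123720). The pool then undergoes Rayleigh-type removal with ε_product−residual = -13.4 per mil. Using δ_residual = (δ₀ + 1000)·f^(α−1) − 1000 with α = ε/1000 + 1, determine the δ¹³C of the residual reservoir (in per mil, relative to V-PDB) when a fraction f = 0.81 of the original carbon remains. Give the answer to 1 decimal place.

δ₀ = (0.01105020/0.01123720 − 1)×1000 = (0.983359 − 1)×1000 = -16.641 per mil
α − 1 = ε/1000 = -0.0134
f^(α−1) = 0.81^(-0.0134) = 1.002828
δ_res = (-16.641 + 1000) × 1.002828 − 1000 = 986.139 − 1000 = -13.86 per mil

-13.9 per mil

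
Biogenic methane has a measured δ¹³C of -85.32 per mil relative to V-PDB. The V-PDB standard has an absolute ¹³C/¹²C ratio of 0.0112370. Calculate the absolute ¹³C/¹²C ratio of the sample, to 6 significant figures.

R_sample = R_standard × (δ¹³C/1000 + 1)
R_sample = 0.0112370 × (-85.32/1000 + 1) = 0.0112370 × 0.914680
R_sample = 0.0102783

0.0102783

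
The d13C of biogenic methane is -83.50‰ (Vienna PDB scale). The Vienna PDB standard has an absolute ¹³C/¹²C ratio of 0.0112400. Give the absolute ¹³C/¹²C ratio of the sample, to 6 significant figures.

R_sample = R_standard × (d13C/1000 + 1)
R_sample = 0.0112400 × (-83.50/1000 + 1) = 0.0112400 × 0.916500
R_sample = 0.0103015

0.0103015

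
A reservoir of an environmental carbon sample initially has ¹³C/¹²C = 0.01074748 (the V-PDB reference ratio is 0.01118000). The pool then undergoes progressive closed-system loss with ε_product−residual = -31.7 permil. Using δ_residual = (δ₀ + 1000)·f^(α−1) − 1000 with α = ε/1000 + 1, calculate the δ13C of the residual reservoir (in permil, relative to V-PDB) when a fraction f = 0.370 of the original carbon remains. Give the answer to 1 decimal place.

δ₀ = (0.01074748/0.01118000 − 1)×1000 = (0.961313 − 1)×1000 = -38.687 permil
α − 1 = ε/1000 = -0.0317
f^(α−1) = 0.370^(-0.0317) = 1.032020
δ_res = (-38.687 + 1000) × 1.032020 − 1000 = 992.094 − 1000 = -7.91 permil

-7.9 permil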